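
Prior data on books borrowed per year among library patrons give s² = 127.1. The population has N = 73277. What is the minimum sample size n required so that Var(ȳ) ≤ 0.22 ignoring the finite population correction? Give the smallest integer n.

578

Without fpc, n₀ = s²/D = 127.1/0.22 = 577.7273.
Rounding up, n = 578.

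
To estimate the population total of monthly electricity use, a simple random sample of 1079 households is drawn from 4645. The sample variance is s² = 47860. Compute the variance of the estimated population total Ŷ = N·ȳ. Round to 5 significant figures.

7.3471 × 10^8

Var(Ŷ) = N²·Var(ȳ) = N²·(1 − n/N)·s²/n.
f = 1079/4645 = 0.23229279; Var(ȳ) = 0.76770721·47860/1079 = 34.052333.
Var(Ŷ) = 4645² · 34.052333 = 7.3471399 × 10^8.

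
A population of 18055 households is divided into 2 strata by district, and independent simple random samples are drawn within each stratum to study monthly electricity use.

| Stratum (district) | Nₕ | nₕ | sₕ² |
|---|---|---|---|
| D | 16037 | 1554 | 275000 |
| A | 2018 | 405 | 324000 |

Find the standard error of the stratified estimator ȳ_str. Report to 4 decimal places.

Var(ȳ_str) = Σₕ Wₕ²(1 − fₕ)sₕ²/nₕ with Wₕ = Nₕ/N, N = 18055.
D: Wₕ = 0.88823041; term = 0.88823041²·(1 − 0.09690092)·275000/1554 = 126.08643.
A: Wₕ = 0.11176959; term = 0.11176959²·(1 − 0.20069376)·324000/405 = 7.9882294.
Sum = 134.07466.
SE = √(134.07466) = 11.5791.

11.5791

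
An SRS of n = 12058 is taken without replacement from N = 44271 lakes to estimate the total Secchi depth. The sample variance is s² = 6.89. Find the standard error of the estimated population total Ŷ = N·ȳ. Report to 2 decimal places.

Var(Ŷ) = N²·Var(ȳ) = N²·(1 − n/N)·s²/n.
f = 12058/44271 = 0.27236792; Var(ȳ) = 0.72763208·6.89/12058 = 4.1577252 × 10^-4.
Var(Ŷ) = 44271² · (4.1577252 × 10^-4) = 814881.48.
SE(Ŷ) = √(814881.48) = 902.71.

902.71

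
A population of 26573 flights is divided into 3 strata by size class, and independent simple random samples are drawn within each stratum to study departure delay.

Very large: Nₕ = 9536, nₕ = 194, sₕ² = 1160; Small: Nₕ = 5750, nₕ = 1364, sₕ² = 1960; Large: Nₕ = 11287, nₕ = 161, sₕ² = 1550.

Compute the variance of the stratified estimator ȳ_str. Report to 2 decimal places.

Var(ȳ_str) = Σₕ Wₕ²(1 − fₕ)sₕ²/nₕ with Wₕ = Nₕ/N, N = 26573.
Very large: Wₕ = 0.35886050; term = 0.35886050²·(1 − 0.02034396)·1160/194 = 0.75436441.
Small: Wₕ = 0.21638505; term = 0.21638505²·(1 − 0.23721739)·1960/1364 = 0.051321223.
Large: Wₕ = 0.42475445; term = 0.42475445²·(1 − 0.01426420)·1550/161 = 1.7121516.
Sum = 2.5178372.

2.52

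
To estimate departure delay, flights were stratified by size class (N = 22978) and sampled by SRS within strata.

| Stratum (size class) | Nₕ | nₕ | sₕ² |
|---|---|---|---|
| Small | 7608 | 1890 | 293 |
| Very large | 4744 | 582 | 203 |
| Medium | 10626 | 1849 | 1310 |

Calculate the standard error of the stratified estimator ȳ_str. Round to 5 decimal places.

Var(ȳ_str) = Σₕ Wₕ²(1 − fₕ)sₕ²/nₕ with Wₕ = Nₕ/N, N = 22978.
Small: Wₕ = 0.33109931; term = 0.33109931²·(1 − 0.24842271)·293/1890 = 0.012773091.
Very large: Wₕ = 0.20645835; term = 0.20645835²·(1 − 0.12268128)·203/582 = 0.013043537.
Medium: Wₕ = 0.46244234; term = 0.46244234²·(1 − 0.17400715)·1310/1849 = 0.12514856.
Sum = 0.15096519.
SE = √(0.15096519) = 0.38854.

0.38854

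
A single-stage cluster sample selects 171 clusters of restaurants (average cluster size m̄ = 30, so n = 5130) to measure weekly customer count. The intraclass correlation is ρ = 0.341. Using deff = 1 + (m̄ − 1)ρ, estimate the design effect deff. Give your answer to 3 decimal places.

10.889

deff = 1 + (30 − 1)·0.341 = 1 + 9.889 = 10.889.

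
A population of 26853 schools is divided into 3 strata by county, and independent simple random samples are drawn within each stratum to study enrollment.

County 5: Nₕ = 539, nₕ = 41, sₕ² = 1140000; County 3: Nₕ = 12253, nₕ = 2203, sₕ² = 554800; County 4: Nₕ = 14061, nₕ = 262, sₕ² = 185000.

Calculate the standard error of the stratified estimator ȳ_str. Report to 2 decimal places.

Var(ȳ_str) = Σₕ Wₕ²(1 − fₕ)sₕ²/nₕ with Wₕ = Nₕ/N, N = 26853.
County 5: Wₕ = 0.02007225; term = 0.02007225²·(1 − 0.07606679)·1140000/41 = 10.350313.
County 3: Wₕ = 0.45629911; term = 0.45629911²·(1 − 0.17979270)·554800/2203 = 43.007562.
County 4: Wₕ = 0.52362864; term = 0.52362864²·(1 − 0.01863310)·185000/262 = 189.99783.
Sum = 243.35571.
SE = √(243.35571) = 15.60.

15.60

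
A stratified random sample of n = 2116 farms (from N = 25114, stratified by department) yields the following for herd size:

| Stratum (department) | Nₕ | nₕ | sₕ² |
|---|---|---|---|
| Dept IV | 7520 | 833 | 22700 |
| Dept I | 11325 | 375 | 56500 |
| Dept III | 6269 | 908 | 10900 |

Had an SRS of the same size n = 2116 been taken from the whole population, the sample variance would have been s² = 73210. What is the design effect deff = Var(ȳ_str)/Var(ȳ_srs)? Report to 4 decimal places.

1.0238

Var(ȳ_str) = Σ Wₕ²(1−fₕ)sₕ²/nₕ with Wₕ = Nₕ/25114:
  Dept IV: (7520/25114)²·(1−833/7520)·22700/833 = 2.1726924
  Dept I: (11325/25114)²·(1−375/11325)·56500/375 = 29.623593
  Dept III: (6269/25114)²·(1−908/6269)·10900/908 = 0.63966553
  → Var(ȳ_str) = 32.435951.
Var(ȳ_srs) = (1 − 2116/25114)·73210/2116 = 31.683192.
deff = 32.435951 / 31.683192 = 1.0238.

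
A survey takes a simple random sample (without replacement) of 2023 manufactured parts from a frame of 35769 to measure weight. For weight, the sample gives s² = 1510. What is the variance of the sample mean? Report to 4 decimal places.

0.7042

Under SRS without replacement, Var(ȳ) = (1 − f)·s²/n with f = n/N = 2023/35769 = 0.05655735.
Var(ȳ) = (1 − 0.05655735)·1510/2023 = 0.94344265·0.74641621 = 0.70420089.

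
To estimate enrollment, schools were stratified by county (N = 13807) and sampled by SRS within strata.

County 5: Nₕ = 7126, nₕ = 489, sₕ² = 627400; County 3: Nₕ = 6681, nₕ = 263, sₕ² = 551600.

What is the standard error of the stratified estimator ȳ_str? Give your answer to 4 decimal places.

Var(ȳ_str) = Σₕ Wₕ²(1 − fₕ)sₕ²/nₕ with Wₕ = Nₕ/N, N = 13807.
County 5: Wₕ = 0.51611501; term = 0.51611501²·(1 − 0.06862195)·627400/489 = 318.31319.
County 3: Wₕ = 0.48388499; term = 0.48388499²·(1 − 0.03936536)·551600/263 = 471.74906.
Sum = 790.06225.
SE = √(790.06225) = 28.1080.

28.1080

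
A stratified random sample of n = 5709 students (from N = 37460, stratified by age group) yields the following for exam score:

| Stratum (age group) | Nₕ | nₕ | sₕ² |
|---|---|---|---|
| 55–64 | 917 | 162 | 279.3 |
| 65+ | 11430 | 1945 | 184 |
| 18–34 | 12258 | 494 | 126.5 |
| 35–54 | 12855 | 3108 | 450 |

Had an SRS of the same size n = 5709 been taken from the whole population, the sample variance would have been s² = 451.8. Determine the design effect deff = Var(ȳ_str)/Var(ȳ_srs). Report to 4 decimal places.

0.7067

Var(ȳ_str) = Σ Wₕ²(1−fₕ)sₕ²/nₕ with Wₕ = Nₕ/37460:
  55–64: (917/37460)²·(1−162/917)·279.3/162 = 8.506221 × 10^-4
  65+: (11430/37460)²·(1−1945/11430)·184/1945 = 0.0073088027
  18–34: (12258/37460)²·(1−494/12258)·126.5/494 = 0.026314957
  35–54: (12855/37460)²·(1−3108/12855)·450/3108 = 0.012928228
  → Var(ȳ_str) = 0.04740261.
Var(ȳ_srs) = (1 − 5709/37460)·451.8/5709 = 0.067077338.
deff = 0.04740261 / 0.067077338 = 0.7067.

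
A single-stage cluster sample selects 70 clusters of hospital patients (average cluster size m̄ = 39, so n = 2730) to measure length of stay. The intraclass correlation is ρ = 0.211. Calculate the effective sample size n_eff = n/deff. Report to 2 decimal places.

302.73

deff = 1 + (39 − 1)·0.211 = 1 + 8.018 = 9.018.
n_eff = 2730 / 9.018 = 302.73.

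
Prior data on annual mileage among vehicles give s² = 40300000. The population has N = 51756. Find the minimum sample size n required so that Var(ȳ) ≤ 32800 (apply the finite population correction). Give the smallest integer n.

Without fpc, n₀ = s²/D = 40300000/32800 = 1228.6585.
With fpc, (1 − n/N)·s²/n ≤ D requires n ≥ n₀/(1 + n₀/N) = 1228.6585/(1 + 1228.6585/51756) = 1200.1672.
Rounding up, n = 1201.

1201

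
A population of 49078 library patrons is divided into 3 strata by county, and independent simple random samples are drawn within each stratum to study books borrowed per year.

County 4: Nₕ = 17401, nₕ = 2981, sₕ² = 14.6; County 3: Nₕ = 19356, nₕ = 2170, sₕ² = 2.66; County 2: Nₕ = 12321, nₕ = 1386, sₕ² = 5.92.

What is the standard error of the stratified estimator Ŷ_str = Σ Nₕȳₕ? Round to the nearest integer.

Var(Ŷ_str) = Σₕ Nₕ²(1 − fₕ)sₕ²/nₕ.
County 4: 17401²·(1 − 2981/17401)·14.6/2981 = 1.2289391 × 10^6.
County 3: 19356²·(1 − 2170/19356)·2.66/2170 = 407767.23.
County 2: 12321²·(1 − 1386/12321)·5.92/1386 = 575470.71.
Sum = 2.212177 × 10^6.
SE = √(2.212177 × 10^6) = 1487.

1487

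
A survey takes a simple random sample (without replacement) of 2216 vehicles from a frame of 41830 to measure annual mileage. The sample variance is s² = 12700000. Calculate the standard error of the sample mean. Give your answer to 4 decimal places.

73.6711

Under SRS without replacement, Var(ȳ) = (1 − f)·s²/n with f = n/N = 2216/41830 = 0.05297633.
Var(ȳ) = (1 − 0.05297633)·12700000/2216 = 0.94702367·5731.0469 = 5427.4371.
SE(ȳ) = √(5427.4371) = 73.6711.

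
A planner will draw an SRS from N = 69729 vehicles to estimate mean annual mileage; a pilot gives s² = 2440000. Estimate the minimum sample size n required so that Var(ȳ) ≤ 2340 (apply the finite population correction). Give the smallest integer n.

Without fpc, n₀ = s²/D = 2440000/2340 = 1042.7350.
With fpc, (1 − n/N)·s²/n ≤ D requires n ≥ n₀/(1 + n₀/N) = 1042.7350/(1 + 1042.7350/69729) = 1027.3716.
Rounding up, n = 1028.

1028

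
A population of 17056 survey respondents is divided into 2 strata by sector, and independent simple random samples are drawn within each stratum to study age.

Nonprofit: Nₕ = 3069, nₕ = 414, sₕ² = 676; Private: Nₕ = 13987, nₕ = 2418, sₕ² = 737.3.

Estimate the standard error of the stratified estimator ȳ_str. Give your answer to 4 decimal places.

Var(ȳ_str) = Σₕ Wₕ²(1 − fₕ)sₕ²/nₕ with Wₕ = Nₕ/N, N = 17056.
Nonprofit: Wₕ = 0.17993668; term = 0.17993668²·(1 − 0.13489736)·676/414 = 0.045735496.
Private: Wₕ = 0.82006332; term = 0.82006332²·(1 − 0.17287481)·737.3/2418 = 0.16961098.
Sum = 0.21534648.
SE = √(0.21534648) = 0.4641.

0.4641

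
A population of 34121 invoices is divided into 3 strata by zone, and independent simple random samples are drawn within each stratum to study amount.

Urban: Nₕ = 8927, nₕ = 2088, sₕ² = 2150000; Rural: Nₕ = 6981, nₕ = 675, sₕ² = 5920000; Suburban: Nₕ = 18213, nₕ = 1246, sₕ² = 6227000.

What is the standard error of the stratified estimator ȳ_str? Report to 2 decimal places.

41.38

Var(ȳ_str) = Σₕ Wₕ²(1 − fₕ)sₕ²/nₕ with Wₕ = Nₕ/N, N = 34121.
Urban: Wₕ = 0.26162774; term = 0.26162774²·(1 − 0.23389717)·2150000/2088 = 53.996126.
Rural: Wₕ = 0.20459541; term = 0.20459541²·(1 − 0.09669102)·5920000/675 = 331.62406.
Suburban: Wₕ = 0.53377685; term = 0.53377685²·(1 − 0.06841267)·6227000/1246 = 1326.4897.
Sum = 1712.1099.
SE = √(1712.1099) = 41.38.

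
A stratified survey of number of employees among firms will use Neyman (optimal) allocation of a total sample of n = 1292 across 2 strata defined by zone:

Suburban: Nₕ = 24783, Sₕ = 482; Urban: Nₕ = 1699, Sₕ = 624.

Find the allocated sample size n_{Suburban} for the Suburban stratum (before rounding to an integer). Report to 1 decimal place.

1186.7

Neyman allocation: nₕ = n·NₕSₕ / Σⱼ NⱼSⱼ.
Σ NⱼSⱼ = 24783·482 + 1699·624 = 1.3005582 × 10^7.
n_{Suburban} = 1292·24783·482 / (1.3005582 × 10^7) = 1186.7.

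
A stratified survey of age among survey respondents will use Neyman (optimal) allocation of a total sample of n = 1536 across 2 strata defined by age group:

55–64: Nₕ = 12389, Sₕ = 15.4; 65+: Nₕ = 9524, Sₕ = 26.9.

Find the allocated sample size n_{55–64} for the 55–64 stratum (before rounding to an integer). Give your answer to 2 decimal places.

Neyman allocation: nₕ = n·NₕSₕ / Σⱼ NⱼSⱼ.
Σ NⱼSⱼ = 12389·15.4 + 9524·26.9 = 446986.2.
n_{55–64} = 1536·12389·15.4 / 446986.2 = 655.62.

655.62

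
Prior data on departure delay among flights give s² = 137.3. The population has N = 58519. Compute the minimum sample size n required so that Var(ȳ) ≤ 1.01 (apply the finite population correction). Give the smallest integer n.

Without fpc, n₀ = s²/D = 137.3/1.01 = 135.9406.
With fpc, (1 − n/N)·s²/n ≤ D requires n ≥ n₀/(1 + n₀/N) = 135.9406/(1 + 135.9406/58519) = 135.6255.
Rounding up, n = 136.

136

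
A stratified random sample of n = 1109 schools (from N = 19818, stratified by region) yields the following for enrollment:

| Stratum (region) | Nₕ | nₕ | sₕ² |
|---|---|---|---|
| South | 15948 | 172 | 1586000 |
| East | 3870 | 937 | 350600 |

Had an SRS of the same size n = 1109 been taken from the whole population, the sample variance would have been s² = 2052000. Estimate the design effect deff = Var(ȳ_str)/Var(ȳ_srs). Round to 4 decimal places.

Var(ȳ_str) = Σ Wₕ²(1−fₕ)sₕ²/nₕ with Wₕ = Nₕ/19818:
  South: (15948/19818)²·(1−172/15948)·1586000/172 = 5906.8809
  East: (3870/19818)²·(1−937/3870)·350600/937 = 10.813734
  → Var(ȳ_str) = 5917.6946.
Var(ȳ_srs) = (1 − 1109/19818)·2052000/1109 = 1746.7734.
deff = 5917.6946 / 1746.7734 = 3.3878.

3.3878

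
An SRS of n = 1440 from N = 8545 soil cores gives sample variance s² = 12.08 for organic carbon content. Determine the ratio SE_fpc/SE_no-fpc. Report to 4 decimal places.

f = n/N = 1440/8545 = 0.16851960.
SE_no-fpc = √(s²/n) = 0.091590878; SE_fpc = √((1−f)s²/n) = 0.083517643.
Ratio = √(1−f) = 0.91185547.

0.9119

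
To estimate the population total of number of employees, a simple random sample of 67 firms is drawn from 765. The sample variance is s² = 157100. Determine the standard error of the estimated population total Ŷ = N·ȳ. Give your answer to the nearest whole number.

Var(Ŷ) = N²·Var(ȳ) = N²·(1 − n/N)·s²/n.
f = 67/765 = 0.08758170; Var(ȳ) = 0.91241830·157100/67 = 2139.4166.
Var(Ŷ) = 765² · 2139.4166 = 1.2520401 × 10^9.
SE(Ŷ) = √(1.2520401 × 10^9) = 35384.

35384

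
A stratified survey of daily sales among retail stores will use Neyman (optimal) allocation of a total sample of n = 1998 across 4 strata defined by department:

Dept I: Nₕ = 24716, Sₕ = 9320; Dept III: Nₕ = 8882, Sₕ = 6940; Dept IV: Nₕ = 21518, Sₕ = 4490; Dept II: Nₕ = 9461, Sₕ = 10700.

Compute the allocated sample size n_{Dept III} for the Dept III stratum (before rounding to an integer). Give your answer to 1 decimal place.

251.4

Neyman allocation: nₕ = n·NₕSₕ / Σⱼ NⱼSⱼ.
Σ NⱼSⱼ = 24716·9320 + 8882·6940 + 21518·4490 + 9461·10700 = 4.8984272 × 10^8.
n_{Dept III} = 1998·8882·6940 / (4.8984272 × 10^8) = 251.4.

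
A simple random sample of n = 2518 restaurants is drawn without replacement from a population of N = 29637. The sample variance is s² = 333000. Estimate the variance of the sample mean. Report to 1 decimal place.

121.0

Under SRS without replacement, Var(ȳ) = (1 − f)·s²/n with f = n/N = 2518/29637 = 0.08496137.
Var(ȳ) = (1 − 0.08496137)·333000/2518 = 0.91503863·132.24782 = 121.01186.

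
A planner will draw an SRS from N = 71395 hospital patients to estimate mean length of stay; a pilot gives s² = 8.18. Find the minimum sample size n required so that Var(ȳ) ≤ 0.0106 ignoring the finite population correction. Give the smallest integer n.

772

Without fpc, n₀ = s²/D = 8.18/0.0106 = 771.6981.
Rounding up, n = 772.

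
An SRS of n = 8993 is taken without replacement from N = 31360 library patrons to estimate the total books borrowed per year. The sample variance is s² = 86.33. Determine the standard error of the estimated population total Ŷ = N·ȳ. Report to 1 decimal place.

Var(Ŷ) = N²·Var(ȳ) = N²·(1 − n/N)·s²/n.
f = 8993/31360 = 0.28676658; Var(ȳ) = 0.71323342·86.33/8993 = 0.0068468187.
Var(Ŷ) = 31360² · 0.0068468187 = 6.7335011 × 10^6.
SE(Ŷ) = √(6.7335011 × 10^6) = 2594.9.

2594.9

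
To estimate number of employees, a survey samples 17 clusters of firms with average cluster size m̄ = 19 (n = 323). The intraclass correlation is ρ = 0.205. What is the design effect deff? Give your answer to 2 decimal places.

4.69

deff = 1 + (19 − 1)·0.205 = 1 + 3.69 = 4.69.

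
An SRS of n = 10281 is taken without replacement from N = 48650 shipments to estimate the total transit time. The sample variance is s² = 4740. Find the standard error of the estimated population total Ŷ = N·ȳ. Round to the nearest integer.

29336

Var(Ŷ) = N²·Var(ȳ) = N²·(1 − n/N)·s²/n.
f = 10281/48650 = 0.21132580; Var(ȳ) = 0.78867420·4740/10281 = 0.36361402.
Var(Ŷ) = 48650² · 0.36361402 = 8.6060984 × 10^8.
SE(Ŷ) = √(8.6060984 × 10^8) = 29336.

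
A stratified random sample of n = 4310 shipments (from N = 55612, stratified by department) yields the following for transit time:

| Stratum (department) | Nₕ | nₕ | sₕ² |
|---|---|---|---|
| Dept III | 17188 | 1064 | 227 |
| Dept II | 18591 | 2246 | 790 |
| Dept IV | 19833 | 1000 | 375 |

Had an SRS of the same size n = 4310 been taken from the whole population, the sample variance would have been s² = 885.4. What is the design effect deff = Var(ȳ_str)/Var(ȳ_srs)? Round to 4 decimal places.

Var(ȳ_str) = Σ Wₕ²(1−fₕ)sₕ²/nₕ with Wₕ = Nₕ/55612:
  Dept III: (17188/55612)²·(1−1064/17188)·227/1064 = 0.019118127
  Dept II: (18591/55612)²·(1−2246/18591)·790/2246 = 0.034559543
  Dept IV: (19833/55612)²·(1−1000/19833)·375/1000 = 0.045289983
  → Var(ȳ_str) = 0.098967653.
Var(ȳ_srs) = (1 − 4310/55612)·885.4/4310 = 0.18950821.
deff = 0.098967653 / 0.18950821 = 0.5222.

0.5222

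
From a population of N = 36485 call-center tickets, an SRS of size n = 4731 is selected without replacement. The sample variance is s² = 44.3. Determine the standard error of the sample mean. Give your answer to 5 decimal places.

0.09027

Under SRS without replacement, Var(ȳ) = (1 − f)·s²/n with f = n/N = 4731/36485 = 0.12966973.
Var(ȳ) = (1 − 0.12966973)·44.3/4731 = 0.87033027·0.0093637709 = 0.0081495733.
SE(ȳ) = √(0.0081495733) = 0.09027.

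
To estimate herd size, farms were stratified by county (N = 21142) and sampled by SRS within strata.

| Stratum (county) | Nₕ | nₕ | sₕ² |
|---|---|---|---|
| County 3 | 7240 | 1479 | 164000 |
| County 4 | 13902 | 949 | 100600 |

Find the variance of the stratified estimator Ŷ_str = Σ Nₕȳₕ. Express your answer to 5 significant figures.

Var(Ŷ_str) = Σₕ Nₕ²(1 − fₕ)sₕ²/nₕ.
County 3: 7240²·(1 − 1479/7240)·164000/1479 = 4.625004 × 10^9.
County 4: 13902²·(1 − 949/13902)·100600/949 = 1.9088835 × 10^10.
Sum = 2.3713839 × 10^10.

2.3714 × 10^10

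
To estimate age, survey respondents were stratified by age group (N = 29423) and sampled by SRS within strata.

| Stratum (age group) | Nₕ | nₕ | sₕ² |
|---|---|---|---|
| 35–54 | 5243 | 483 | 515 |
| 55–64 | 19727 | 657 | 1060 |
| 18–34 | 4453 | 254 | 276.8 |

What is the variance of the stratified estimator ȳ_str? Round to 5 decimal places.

Var(ȳ_str) = Σₕ Wₕ²(1 − fₕ)sₕ²/nₕ with Wₕ = Nₕ/N, N = 29423.
35–54: Wₕ = 0.17819393; term = 0.17819393²·(1 − 0.09212283)·515/483 = 0.030737816.
55–64: Wₕ = 0.67046188; term = 0.67046188²·(1 − 0.03330461)·1060/657 = 0.70109736.
18–34: Wₕ = 0.15134419; term = 0.15134419²·(1 − 0.05704020)·276.8/254 = 0.023537321.
Sum = 0.7553725.

0.75537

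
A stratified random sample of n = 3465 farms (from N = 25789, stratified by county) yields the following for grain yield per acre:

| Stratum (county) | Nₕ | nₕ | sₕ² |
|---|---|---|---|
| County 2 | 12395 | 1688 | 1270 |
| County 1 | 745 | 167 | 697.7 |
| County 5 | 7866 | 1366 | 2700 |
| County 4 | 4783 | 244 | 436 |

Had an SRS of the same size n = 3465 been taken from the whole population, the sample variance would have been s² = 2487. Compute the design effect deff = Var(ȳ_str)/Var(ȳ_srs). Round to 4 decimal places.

Var(ȳ_str) = Σ Wₕ²(1−fₕ)sₕ²/nₕ with Wₕ = Nₕ/25789:
  County 2: (12395/25789)²·(1−1688/12395)·1270/1688 = 0.15013315
  County 1: (745/25789)²·(1−167/745)·697.7/167 = 0.0027050006
  County 5: (7866/25789)²·(1−1366/7866)·2700/1366 = 0.15195373
  County 4: (4783/25789)²·(1−244/4783)·436/244 = 0.058329496
  → Var(ȳ_str) = 0.36312138.
Var(ȳ_srs) = (1 − 3465/25789)·2487/3465 = 0.62131245.
deff = 0.36312138 / 0.62131245 = 0.5844.

0.5844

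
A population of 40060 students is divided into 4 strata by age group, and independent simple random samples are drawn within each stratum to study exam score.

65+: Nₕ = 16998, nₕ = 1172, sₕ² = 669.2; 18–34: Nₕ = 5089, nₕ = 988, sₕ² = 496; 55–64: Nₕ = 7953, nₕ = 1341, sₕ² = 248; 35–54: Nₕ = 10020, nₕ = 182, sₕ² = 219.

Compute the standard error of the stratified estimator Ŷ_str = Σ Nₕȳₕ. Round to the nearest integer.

Var(Ŷ_str) = Σₕ Nₕ²(1 − fₕ)sₕ²/nₕ.
65+: 16998²·(1 − 1172/16998)·669.2/1172 = 1.5360215 × 10^8.
18–34: 5089²·(1 − 988/5089)·496/988 = 1.0477241 × 10^7.
55–64: 7953²·(1 − 1341/7953)·248/1341 = 9.7249355 × 10^6.
35–54: 10020²·(1 − 182/10020)·219/182 = 1.1861709 × 10^8.
Sum = 2.9242142 × 10^8.
SE = √(2.9242142 × 10^8) = 17100.

17100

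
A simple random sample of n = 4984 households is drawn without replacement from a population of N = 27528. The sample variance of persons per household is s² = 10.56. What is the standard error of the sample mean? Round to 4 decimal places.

0.0417

Under SRS without replacement, Var(ȳ) = (1 − f)·s²/n with f = n/N = 4984/27528 = 0.18105202.
Var(ȳ) = (1 − 0.18105202)·10.56/4984 = 0.81894798·0.0021187801 = 0.0017351707.
SE(ȳ) = √(0.0017351707) = 0.0417.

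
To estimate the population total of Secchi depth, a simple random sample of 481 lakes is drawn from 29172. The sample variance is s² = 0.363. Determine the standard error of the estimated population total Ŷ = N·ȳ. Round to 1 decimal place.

794.8

Var(Ŷ) = N²·Var(ȳ) = N²·(1 − n/N)·s²/n.
f = 481/29172 = 0.01648841; Var(ȳ) = 0.98351159·0.363/481 = 7.4223432 × 10^-4.
Var(Ŷ) = 29172² · (7.4223432 × 10^-4) = 631645.55.
SE(Ŷ) = √(631645.55) = 794.8.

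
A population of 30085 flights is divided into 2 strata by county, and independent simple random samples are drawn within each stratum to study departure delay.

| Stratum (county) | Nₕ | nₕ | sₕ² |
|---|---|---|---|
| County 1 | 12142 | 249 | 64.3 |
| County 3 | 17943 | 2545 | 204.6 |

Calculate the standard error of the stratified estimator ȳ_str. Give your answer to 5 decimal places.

0.25640

Var(ȳ_str) = Σₕ Wₕ²(1 − fₕ)sₕ²/nₕ with Wₕ = Nₕ/N, N = 30085.
County 1: Wₕ = 0.40358983; term = 0.40358983²·(1 − 0.02050733)·64.3/249 = 0.041199623.
County 3: Wₕ = 0.59641017; term = 0.59641017²·(1 − 0.14183804)·204.6/2545 = 0.024540148.
Sum = 0.065739771.
SE = √(0.065739771) = 0.25640.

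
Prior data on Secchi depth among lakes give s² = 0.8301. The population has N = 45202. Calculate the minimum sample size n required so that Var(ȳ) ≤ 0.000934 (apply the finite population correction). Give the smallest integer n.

872

Without fpc, n₀ = s²/D = 0.8301/0.000934 = 888.7580.
With fpc, (1 − n/N)·s²/n ≤ D requires n ≥ n₀/(1 + n₀/N) = 888.7580/(1 + 888.7580/45202) = 871.6203.
Rounding up, n = 872.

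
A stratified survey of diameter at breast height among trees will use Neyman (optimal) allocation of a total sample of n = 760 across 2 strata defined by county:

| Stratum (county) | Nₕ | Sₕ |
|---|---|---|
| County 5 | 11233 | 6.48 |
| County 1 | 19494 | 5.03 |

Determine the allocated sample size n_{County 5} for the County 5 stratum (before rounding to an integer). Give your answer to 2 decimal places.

323.80

Neyman allocation: nₕ = n·NₕSₕ / Σⱼ NⱼSⱼ.
Σ NⱼSⱼ = 11233·6.48 + 19494·5.03 = 170844.66.
n_{County 5} = 760·11233·6.48 / 170844.66 = 323.80.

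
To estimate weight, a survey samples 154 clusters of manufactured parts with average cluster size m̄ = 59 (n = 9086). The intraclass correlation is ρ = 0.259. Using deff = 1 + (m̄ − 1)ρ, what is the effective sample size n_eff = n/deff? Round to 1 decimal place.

deff = 1 + (59 − 1)·0.259 = 1 + 15.022 = 16.022.
n_eff = 9086 / 16.022 = 567.1.

567.1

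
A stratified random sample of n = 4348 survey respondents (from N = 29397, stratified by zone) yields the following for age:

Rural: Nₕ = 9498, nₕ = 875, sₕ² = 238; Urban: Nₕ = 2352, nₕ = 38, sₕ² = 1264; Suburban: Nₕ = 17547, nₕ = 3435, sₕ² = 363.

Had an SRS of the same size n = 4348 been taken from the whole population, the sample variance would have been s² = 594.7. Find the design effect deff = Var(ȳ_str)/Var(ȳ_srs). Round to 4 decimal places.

Var(ȳ_str) = Σ Wₕ²(1−fₕ)sₕ²/nₕ with Wₕ = Nₕ/29397:
  Rural: (9498/29397)²·(1−875/9498)·238/875 = 0.02577825
  Urban: (2352/29397)²·(1−38/2352)·1264/38 = 0.20948751
  Suburban: (17547/29397)²·(1−3435/17547)·363/3435 = 0.030280658
  → Var(ȳ_str) = 0.26554642.
Var(ȳ_srs) = (1 − 4348/29397)·594.7/4348 = 0.11654557.
deff = 0.26554642 / 0.11654557 = 2.2785.

2.2785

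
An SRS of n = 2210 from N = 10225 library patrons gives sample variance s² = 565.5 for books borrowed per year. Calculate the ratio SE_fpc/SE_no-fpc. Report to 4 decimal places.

0.8854

f = n/N = 2210/10225 = 0.21613692.
SE_no-fpc = √(s²/n) = 0.50584815; SE_fpc = √((1−f)s²/n) = 0.44785793.
Ratio = √(1−f) = 0.88536042.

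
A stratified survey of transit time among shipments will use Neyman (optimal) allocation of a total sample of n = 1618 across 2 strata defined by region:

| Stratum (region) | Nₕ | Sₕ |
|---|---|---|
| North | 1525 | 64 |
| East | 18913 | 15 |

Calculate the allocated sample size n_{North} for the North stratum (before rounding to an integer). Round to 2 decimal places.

414.16

Neyman allocation: nₕ = n·NₕSₕ / Σⱼ NⱼSⱼ.
Σ NⱼSⱼ = 1525·64 + 18913·15 = 381295.
n_{North} = 1618·1525·64 / 381295 = 414.16.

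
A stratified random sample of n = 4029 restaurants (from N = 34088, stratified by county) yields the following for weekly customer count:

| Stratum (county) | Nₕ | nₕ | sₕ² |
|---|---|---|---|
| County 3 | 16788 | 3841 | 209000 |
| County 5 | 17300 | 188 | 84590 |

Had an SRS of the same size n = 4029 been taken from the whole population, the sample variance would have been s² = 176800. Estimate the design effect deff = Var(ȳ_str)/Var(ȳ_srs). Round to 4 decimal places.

3.2255

Var(ȳ_str) = Σ Wₕ²(1−fₕ)sₕ²/nₕ with Wₕ = Nₕ/34088:
  County 3: (16788/34088)²·(1−3841/16788)·209000/3841 = 10.178108
  County 5: (17300/34088)²·(1−188/17300)·84590/188 = 114.63177
  → Var(ȳ_str) = 124.80988.
Var(ȳ_srs) = (1 − 4029/34088)·176800/4029 = 38.695281.
deff = 124.80988 / 38.695281 = 3.2255.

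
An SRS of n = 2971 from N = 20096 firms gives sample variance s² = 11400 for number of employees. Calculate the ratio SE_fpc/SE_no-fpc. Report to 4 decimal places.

0.9231

f = n/N = 2971/20096 = 0.14784037.
SE_no-fpc = √(s²/n) = 1.9588496; SE_fpc = √((1−f)s²/n) = 1.8082629.
Ratio = √(1−f) = 0.92312493.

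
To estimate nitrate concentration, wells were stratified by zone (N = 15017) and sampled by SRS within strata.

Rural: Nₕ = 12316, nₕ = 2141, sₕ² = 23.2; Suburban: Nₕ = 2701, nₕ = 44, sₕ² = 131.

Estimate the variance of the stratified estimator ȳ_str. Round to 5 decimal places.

0.10077

Var(ȳ_str) = Σₕ Wₕ²(1 − fₕ)sₕ²/nₕ with Wₕ = Nₕ/N, N = 15017.
Rural: Wₕ = 0.82013718; term = 0.82013718²·(1 − 0.17383891)·23.2/2141 = 0.0060215605.
Suburban: Wₕ = 0.17986282; term = 0.17986282²·(1 − 0.01629026)·131/44 = 0.094747639.
Sum = 0.1007692.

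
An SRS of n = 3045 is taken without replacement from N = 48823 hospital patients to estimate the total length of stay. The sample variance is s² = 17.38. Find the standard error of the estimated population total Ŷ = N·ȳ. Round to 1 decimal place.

3571.7

Var(Ŷ) = N²·Var(ȳ) = N²·(1 − n/N)·s²/n.
f = 3045/48823 = 0.06236815; Var(ȳ) = 0.93763185·17.38/3045 = 0.0053517378.
Var(Ŷ) = 48823² · 0.0053517378 = 1.2756859 × 10^7.
SE(Ŷ) = √(1.2756859 × 10^7) = 3571.7.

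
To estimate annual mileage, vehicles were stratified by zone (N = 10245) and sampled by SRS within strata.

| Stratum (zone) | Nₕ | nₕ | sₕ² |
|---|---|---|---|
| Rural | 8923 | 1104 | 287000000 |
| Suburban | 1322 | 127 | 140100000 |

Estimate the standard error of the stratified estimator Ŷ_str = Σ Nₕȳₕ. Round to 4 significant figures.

4.459 × 10^6

Var(Ŷ_str) = Σₕ Nₕ²(1 − fₕ)sₕ²/nₕ.
Rural: 8923²·(1 − 1104/8923)·287000000/1104 = 1.8137396 × 10^13.
Suburban: 1322²·(1 − 127/1322)·140100000/127 = 1.7427447 × 10^12.
Sum = 1.9880141 × 10^13.
SE = √(1.9880141 × 10^13) = 4.459 × 10^6.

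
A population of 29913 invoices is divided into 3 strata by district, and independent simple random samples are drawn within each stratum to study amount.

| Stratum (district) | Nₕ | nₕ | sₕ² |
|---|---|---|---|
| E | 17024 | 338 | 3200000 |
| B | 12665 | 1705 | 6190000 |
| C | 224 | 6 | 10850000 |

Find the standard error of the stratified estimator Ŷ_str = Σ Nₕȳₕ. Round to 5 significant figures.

Var(Ŷ_str) = Σₕ Nₕ²(1 − fₕ)sₕ²/nₕ.
E: 17024²·(1 − 338/17024)·3200000/338 = 2.6893488 × 10^12.
B: 12665²·(1 − 1705/12665)·6190000/1705 = 5.0394369 × 10^11.
C: 224²·(1 − 6/224)·10850000/6 = 8.8304533 × 10^10.
Sum = 3.281597 × 10^12.
SE = √(3.281597 × 10^12) = 1.8115 × 10^6.

1.8115 × 10^6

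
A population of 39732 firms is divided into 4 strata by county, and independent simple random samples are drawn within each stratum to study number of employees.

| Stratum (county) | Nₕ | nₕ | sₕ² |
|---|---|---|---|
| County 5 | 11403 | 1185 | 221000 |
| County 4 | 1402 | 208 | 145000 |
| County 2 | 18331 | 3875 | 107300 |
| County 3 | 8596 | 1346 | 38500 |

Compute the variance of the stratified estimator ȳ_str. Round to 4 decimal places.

20.2816

Var(ȳ_str) = Σₕ Wₕ²(1 − fₕ)sₕ²/nₕ with Wₕ = Nₕ/N, N = 39732.
County 5: Wₕ = 0.28699789; term = 0.28699789²·(1 − 0.10392002)·221000/1185 = 13.765059.
County 4: Wₕ = 0.03528642; term = 0.03528642²·(1 − 0.14835949)·145000/208 = 0.73922416.
County 2: Wₕ = 0.46136615; term = 0.46136615²·(1 − 0.21139054)·107300/3875 = 4.6481642.
County 3: Wₕ = 0.21634954; term = 0.21634954²·(1 − 0.15658446)·38500/1346 = 1.1291957.
Sum = 20.281643.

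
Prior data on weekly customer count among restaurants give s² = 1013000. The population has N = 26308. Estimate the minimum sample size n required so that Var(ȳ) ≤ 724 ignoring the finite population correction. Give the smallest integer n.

1400

Without fpc, n₀ = s²/D = 1013000/724 = 1399.1713.
Rounding up, n = 1400.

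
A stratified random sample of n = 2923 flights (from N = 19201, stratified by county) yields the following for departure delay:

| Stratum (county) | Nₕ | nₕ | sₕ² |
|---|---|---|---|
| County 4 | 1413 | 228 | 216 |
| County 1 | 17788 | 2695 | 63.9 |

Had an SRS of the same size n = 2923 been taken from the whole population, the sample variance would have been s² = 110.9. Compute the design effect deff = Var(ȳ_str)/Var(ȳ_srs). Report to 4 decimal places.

Var(ȳ_str) = Σ Wₕ²(1−fₕ)sₕ²/nₕ with Wₕ = Nₕ/19201:
  County 4: (1413/19201)²·(1−228/1413)·216/228 = 0.0043026074
  County 1: (17788/19201)²·(1−2695/17788)·63.9/2695 = 0.017266213
  → Var(ȳ_str) = 0.02156882.
Var(ȳ_srs) = (1 − 2923/19201)·110.9/2923 = 0.032164731.
deff = 0.02156882 / 0.032164731 = 0.6706.

0.6706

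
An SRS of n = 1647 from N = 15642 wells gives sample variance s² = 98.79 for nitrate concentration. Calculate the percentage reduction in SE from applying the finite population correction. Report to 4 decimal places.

5.4111

f = n/N = 1647/15642 = 0.10529344.
SE_no-fpc = √(s²/n) = 0.24491179; SE_fpc = √((1−f)s²/n) = 0.23165944.
Ratio = √(1−f) = 0.94588930. Reduction = 100·(1 − 0.94588930) = 5.4111%.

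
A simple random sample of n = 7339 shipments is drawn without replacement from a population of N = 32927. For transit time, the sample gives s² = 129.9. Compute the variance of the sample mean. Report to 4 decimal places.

Under SRS without replacement, Var(ȳ) = (1 − f)·s²/n with f = n/N = 7339/32927 = 0.22288699.
Var(ȳ) = (1 − 0.22288699)·129.9/7339 = 0.77711301·0.017699959 = 0.013754868.

0.0138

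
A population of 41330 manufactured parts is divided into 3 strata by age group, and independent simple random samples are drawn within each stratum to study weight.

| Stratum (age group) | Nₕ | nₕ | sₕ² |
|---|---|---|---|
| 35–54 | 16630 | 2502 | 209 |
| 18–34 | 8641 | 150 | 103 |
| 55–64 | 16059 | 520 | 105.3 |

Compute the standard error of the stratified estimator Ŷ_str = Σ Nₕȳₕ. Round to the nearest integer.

10979

Var(Ŷ_str) = Σₕ Nₕ²(1 − fₕ)sₕ²/nₕ.
35–54: 16630²·(1 − 2502/16630)·209/2502 = 1.9626005 × 10^7.
18–34: 8641²·(1 − 150/8641)·103/150 = 5.0381235 × 10^7.
55–64: 16059²·(1 − 520/16059)·105.3/520 = 5.0532012 × 10^7.
Sum = 1.2053925 × 10^8.
SE = √(1.2053925 × 10^8) = 10979.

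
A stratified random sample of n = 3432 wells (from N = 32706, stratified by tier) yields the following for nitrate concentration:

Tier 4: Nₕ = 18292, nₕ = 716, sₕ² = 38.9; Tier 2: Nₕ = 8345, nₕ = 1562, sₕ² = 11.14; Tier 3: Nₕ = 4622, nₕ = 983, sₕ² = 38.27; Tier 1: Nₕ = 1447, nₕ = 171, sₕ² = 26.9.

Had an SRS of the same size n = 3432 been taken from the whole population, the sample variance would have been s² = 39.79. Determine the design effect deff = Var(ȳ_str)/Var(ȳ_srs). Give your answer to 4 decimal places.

Var(ȳ_str) = Σ Wₕ²(1−fₕ)sₕ²/nₕ with Wₕ = Nₕ/32706:
  Tier 4: (18292/32706)²·(1−716/18292)·38.9/716 = 0.016329126
  Tier 2: (8345/32706)²·(1−1562/8345)·11.14/1562 = 3.7739614 × 10^-4
  Tier 3: (4622/32706)²·(1−983/4622)·38.27/983 = 6.1215595 × 10^-4
  Tier 1: (1447/32706)²·(1−171/1447)·26.9/171 = 2.7153168 × 10^-4
  → Var(ȳ_str) = 0.01759021.
Var(ȳ_srs) = (1 − 3432/32706)·39.79/3432 = 0.010377227.
deff = 0.01759021 / 0.010377227 = 1.6951.

1.6951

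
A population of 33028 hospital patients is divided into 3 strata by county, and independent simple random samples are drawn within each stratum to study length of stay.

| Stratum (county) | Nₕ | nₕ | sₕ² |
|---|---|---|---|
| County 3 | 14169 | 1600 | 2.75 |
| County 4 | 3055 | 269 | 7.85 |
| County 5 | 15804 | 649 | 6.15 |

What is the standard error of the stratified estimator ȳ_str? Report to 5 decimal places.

0.05088

Var(ȳ_str) = Σₕ Wₕ²(1 − fₕ)sₕ²/nₕ with Wₕ = Nₕ/N, N = 33028.
County 3: Wₕ = 0.42899964; term = 0.42899964²·(1 − 0.11292258)·2.75/1600 = 2.8060027 × 10^-4.
County 4: Wₕ = 0.09249728; term = 0.09249728²·(1 − 0.08805237)·7.85/269 = 2.2769063 × 10^-4.
County 5: Wₕ = 0.47850309; term = 0.47850309²·(1 − 0.04106555)·6.15/649 = 0.0020806011.
Sum = 0.002588892.
SE = √(0.002588892) = 0.05088.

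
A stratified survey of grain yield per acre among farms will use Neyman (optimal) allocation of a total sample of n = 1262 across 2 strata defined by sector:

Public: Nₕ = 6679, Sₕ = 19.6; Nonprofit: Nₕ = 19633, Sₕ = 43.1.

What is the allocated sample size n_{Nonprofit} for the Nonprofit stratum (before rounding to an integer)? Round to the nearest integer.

Neyman allocation: nₕ = n·NₕSₕ / Σⱼ NⱼSⱼ.
Σ NⱼSⱼ = 6679·19.6 + 19633·43.1 = 977090.7.
n_{Nonprofit} = 1262·19633·43.1 / 977090.7 = 1093.

1093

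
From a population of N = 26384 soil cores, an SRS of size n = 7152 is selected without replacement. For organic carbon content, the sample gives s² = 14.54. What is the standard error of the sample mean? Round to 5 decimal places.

Under SRS without replacement, Var(ȳ) = (1 − f)·s²/n with f = n/N = 7152/26384 = 0.27107338.
Var(ȳ) = (1 − 0.27107338)·14.54/7152 = 0.72892662·0.0020329978 = 0.0014819062.
SE(ȳ) = √(0.0014819062) = 0.03850.

0.03850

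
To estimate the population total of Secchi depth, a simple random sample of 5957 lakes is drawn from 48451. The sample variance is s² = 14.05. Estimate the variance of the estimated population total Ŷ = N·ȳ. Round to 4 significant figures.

Var(Ŷ) = N²·Var(ȳ) = N²·(1 − n/N)·s²/n.
f = 5957/48451 = 0.12294896; Var(ȳ) = 0.87705104·14.05/5957 = 0.0020685861.
Var(Ŷ) = 48451² · 0.0020685861 = 4.8560046 × 10^6.

4.856 × 10^6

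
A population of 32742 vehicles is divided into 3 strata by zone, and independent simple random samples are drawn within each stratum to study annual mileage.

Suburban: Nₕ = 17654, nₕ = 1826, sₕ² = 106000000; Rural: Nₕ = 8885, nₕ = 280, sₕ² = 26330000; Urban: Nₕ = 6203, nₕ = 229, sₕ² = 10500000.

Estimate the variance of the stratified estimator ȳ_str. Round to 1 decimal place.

23422.2

Var(ȳ_str) = Σₕ Wₕ²(1 − fₕ)sₕ²/nₕ with Wₕ = Nₕ/N, N = 32742.
Suburban: Wₕ = 0.53918514; term = 0.53918514²·(1 − 0.10343265)·106000000/1826 = 15130.868.
Rural: Wₕ = 0.27136400; term = 0.27136400²·(1 − 0.03151379)·26330000/280 = 6706.4197.
Urban: Wₕ = 0.18945086; term = 0.18945086²·(1 − 0.03691762)·10500000/229 = 1584.9312.
Sum = 23422.219.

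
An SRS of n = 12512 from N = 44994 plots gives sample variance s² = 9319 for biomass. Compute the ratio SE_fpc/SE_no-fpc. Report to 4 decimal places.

0.8497

f = n/N = 12512/44994 = 0.27808152.
SE_no-fpc = √(s²/n) = 0.86302085; SE_fpc = √((1−f)s²/n) = 0.73327245.
Ratio = √(1−f) = 0.84965786.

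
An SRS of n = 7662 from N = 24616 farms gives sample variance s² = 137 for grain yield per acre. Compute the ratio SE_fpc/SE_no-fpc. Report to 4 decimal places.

f = n/N = 7662/24616 = 0.31126097.
SE_no-fpc = √(s²/n) = 0.1337178; SE_fpc = √((1−f)s²/n) = 0.1109728.
Ratio = √(1−f) = 0.82990303.

0.8299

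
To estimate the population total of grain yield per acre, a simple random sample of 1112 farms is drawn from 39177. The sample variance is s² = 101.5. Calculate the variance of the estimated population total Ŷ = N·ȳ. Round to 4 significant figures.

Var(Ŷ) = N²·Var(ȳ) = N²·(1 − n/N)·s²/n.
f = 1112/39177 = 0.02838400; Var(ȳ) = 0.97161600·101.5/1112 = 0.088686173.
Var(Ŷ) = 39177² · 0.088686173 = 1.3611885 × 10^8.

1.361 × 10^8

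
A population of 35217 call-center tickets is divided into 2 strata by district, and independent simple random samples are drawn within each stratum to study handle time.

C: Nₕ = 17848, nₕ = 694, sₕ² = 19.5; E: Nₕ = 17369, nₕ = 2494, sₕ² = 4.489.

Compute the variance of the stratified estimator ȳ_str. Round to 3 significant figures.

Var(ȳ_str) = Σₕ Wₕ²(1 − fₕ)sₕ²/nₕ with Wₕ = Nₕ/N, N = 35217.
C: Wₕ = 0.50680069; term = 0.50680069²·(1 − 0.03888391)·19.5/694 = 0.0069362604.
E: Wₕ = 0.49319931; term = 0.49319931²·(1 − 0.14358915)·4.489/2494 = 3.7495593 × 10^-4.
Sum = 0.0073112163.

0.00731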